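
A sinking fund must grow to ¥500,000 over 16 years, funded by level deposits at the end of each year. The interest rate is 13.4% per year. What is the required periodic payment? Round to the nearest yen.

Level ordinary annuity; solve FV = PMT × [((1+r)^n − 1)/r] for PMT.
Periodic rate r = 0.134 per year.
With n = 16: PMT = 500,000 / ([((1+r)^n − 1)/r]) = ¥10,342

¥10,342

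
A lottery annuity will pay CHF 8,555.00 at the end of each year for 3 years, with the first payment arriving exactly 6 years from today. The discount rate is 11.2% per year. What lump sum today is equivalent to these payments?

Ordinary annuity of 3 payments, first payment at period 6.
Periodic rate r = 0.112 per year.
The ordinary-annuity PV formula values the stream one period before the first payment (period 5); discount that back 5 periods:
PV₀ = 8,555 × [1 − (1+r)^−3] / r × (1+r)^−5 = CHF 12,252.87

CHF 12,252.87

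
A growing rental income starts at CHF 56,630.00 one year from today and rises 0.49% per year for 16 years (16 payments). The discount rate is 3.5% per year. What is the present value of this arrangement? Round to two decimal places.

CHF 708,119.83

Periodic rate r = 0.035 per year.
Growing ordinary annuity: PV = PMT₁ × [1 − ((1+g)/(1+r))^n] / (r − g) = 56,630 × [1 − ((1+0.0049)/(1+r))^16] / (r − 0.0049) = CHF 708,119.83.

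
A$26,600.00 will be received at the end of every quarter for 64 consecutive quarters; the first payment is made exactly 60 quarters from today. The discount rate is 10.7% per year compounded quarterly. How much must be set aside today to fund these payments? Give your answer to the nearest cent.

Ordinary annuity of 64 payments, first payment at period 60.
Periodic rate r = 0.107/4 per quarter; n is counted in quarters.
The ordinary-annuity PV formula values the stream one period before the first payment (period 59); discount that back 59 periods:
PV₀ = 26,600 × [1 − (1+r)^−64] / r × (1+r)^−59 = A$170,806.55

A$170,806.55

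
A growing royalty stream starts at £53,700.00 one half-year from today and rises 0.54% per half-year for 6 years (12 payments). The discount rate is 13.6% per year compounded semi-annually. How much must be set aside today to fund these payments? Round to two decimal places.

Periodic rate r = 0.136/2 per half-year; n is counted in half-years.
Growing ordinary annuity: PV = PMT₁ × [1 − ((1+g)/(1+r))^n] / (r − g) = 53,700 × [1 − ((1+0.0054)/(1+r))^12] / (r − 0.0054) = £442,288.76.

£442,288.76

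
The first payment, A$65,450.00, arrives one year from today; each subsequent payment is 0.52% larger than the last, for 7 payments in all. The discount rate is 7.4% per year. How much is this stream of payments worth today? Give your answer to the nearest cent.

Periodic rate r = 0.074 per year.
Growing ordinary annuity: PV = PMT₁ × [1 − ((1+g)/(1+r))^n] / (r − g) = 65,450 × [1 − ((1+0.0052)/(1+r))^7] / (r − 0.0052) = A$352,815.79.

A$352,815.79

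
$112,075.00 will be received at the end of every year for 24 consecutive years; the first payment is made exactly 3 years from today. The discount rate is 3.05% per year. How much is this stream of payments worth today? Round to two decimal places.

$1,777,770.33

Ordinary annuity of 24 payments, first payment at period 3.
Periodic rate r = 0.0305 per year.
The ordinary-annuity PV formula values the stream one period before the first payment (period 2); discount that back 2 periods:
PV₀ = 112,075 × [1 − (1+r)^−24] / r × (1+r)^−2 = $1,777,770.33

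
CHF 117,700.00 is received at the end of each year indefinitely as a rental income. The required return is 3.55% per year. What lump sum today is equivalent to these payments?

CHF 3,315,492.96

Periodic rate r = 0.0355 per year.
Level perpetuity: PV = PMT / r = 117,700 / (0.0355) = CHF 3,315,492.96.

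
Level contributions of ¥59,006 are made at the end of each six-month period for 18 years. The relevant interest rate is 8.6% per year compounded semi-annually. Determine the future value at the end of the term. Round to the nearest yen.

This is an ordinary annuity: 36 deposits of ¥59,006 at the end of each six-month period.
Periodic rate r = 0.086/2 per half-year; n is counted in half-years.
FV = PMT × [((1+r)^n − 1)/r] = 59,006 × [(1+r)^36 − 1] / r = ¥4,874,643

¥4,874,643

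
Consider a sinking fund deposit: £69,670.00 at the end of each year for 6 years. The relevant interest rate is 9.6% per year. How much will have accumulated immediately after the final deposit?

This is an ordinary annuity: 6 deposits of £69,670.00 at the end of each year.
Periodic rate r = 0.096 per year.
FV = PMT × [((1+r)^n − 1)/r] = 69,670 × [(1+r)^6 − 1] / r = £532,147.04

£532,147.04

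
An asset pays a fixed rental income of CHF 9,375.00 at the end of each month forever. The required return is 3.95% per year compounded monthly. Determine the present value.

Periodic rate r = 0.0395/12 per month.
Level perpetuity: PV = PMT / r = 9,375 / (0.0395/12) = CHF 2,848,101.27.

CHF 2,848,101.27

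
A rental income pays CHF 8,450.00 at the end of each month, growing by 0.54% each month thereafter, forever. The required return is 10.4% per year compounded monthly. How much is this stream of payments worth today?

Periodic rate r = 0.104/12 per month.
Growing perpetuity (Gordon): PV = PMT₁ / (r − g) = 8,450 / (r − 0.0054) = CHF 2,586,734.69.

CHF 2,586,734.69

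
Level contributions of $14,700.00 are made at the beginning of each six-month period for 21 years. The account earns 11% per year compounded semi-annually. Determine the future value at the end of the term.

$2,389,867.04

This is an annuity due: 42 deposits of $14,700.00 at the beginning of each six-month period.
Periodic rate r = 0.11/2 per half-year; n is counted in half-years.
FV = PMT × [((1+r)^n − 1)/r] × (1+r) = 14,700 × [(1+r)^42 − 1] / r × (1+r) = $2,389,867.04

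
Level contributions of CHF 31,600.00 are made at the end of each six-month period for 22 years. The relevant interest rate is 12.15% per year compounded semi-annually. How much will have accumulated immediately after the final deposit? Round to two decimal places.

CHF 6,447,938.68

This is an ordinary annuity: 44 deposits of CHF 31,600.00 at the end of each six-month period.
Periodic rate r = 0.1215/2 per half-year; n is counted in half-years.
FV = PMT × [((1+r)^n − 1)/r] = 31,600 × [(1+r)^44 − 1] / r = CHF 6,447,938.68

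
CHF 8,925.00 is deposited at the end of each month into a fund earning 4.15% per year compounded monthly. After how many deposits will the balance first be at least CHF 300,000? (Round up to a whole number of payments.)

Periodic rate r = 0.0415/12 per month; n is counted in months.
Ordinary annuity FV: 300,000 = 8,925 × [((1+r)^n − 1)/r].
(1+r)^n = 1 + 300,000 × r / 8,925, so n = ln(1 + 300,000·r/8,925) / ln(1+r) = 31.85.
Round up to a whole number of payments: n = 32.

32 payments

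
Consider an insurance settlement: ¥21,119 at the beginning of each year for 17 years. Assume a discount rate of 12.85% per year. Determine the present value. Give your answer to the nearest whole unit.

¥161,715

This is an annuity due: 17 payments of ¥21,119 at the beginning of each year.
Periodic rate r = 0.1285 per year.
PV = PMT × [(1 − (1+r)^−n)/r] × (1+r) = 21,119 × [1 − (1+r)^−17] / r × (1+r) = ¥161,715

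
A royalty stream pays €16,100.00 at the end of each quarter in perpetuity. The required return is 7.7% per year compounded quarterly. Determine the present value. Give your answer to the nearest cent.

Periodic rate r = 0.077/4 per quarter.
Level perpetuity: PV = PMT / r = 16,100 / (0.077/4) = €836,363.64.

€836,363.64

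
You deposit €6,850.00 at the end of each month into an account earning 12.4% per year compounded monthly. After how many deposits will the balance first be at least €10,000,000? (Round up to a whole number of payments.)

Periodic rate r = 0.124/12 per month; n is counted in months.
Ordinary annuity FV: 10,000,000 = 6,850 × [((1+r)^n − 1)/r].
(1+r)^n = 1 + 10,000,000 × r / 6,850, so n = ln(1 + 10,000,000·r/6,850) / ln(1+r) = 270.22.
Round up to a whole number of payments: n = 271.

271 payments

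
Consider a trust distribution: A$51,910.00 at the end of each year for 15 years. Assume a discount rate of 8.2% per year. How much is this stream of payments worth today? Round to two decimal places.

This is an ordinary annuity: 15 payments of A$51,910.00 at the end of each year.
Periodic rate r = 0.082 per year.
PV = PMT × [(1 − (1+r)^−n)/r] = 51,910 × [1 − (1+r)^−15] / r = A$438,947.56

A$438,947.56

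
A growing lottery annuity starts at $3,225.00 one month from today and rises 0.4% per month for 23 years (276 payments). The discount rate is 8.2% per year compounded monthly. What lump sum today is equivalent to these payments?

Periodic rate r = 0.082/12 per month; n is counted in months.
Growing ordinary annuity: PV = PMT₁ × [1 − ((1+g)/(1+r))^n] / (r − g) = 3,225 × [1 − ((1+0.004)/(1+r))^276] / (r − 0.004) = $615,305.69.

$615,305.69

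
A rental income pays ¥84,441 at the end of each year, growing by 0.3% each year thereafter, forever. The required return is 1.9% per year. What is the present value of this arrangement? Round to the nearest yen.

Periodic rate r = 0.019 per year.
Growing perpetuity (Gordon): PV = PMT₁ / (r − g) = 84,441 / (r − 0.003) = ¥5,277,562.

¥5,277,562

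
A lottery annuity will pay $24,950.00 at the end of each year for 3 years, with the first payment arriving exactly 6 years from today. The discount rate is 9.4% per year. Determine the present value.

$40,016.42

Ordinary annuity of 3 payments, first payment at period 6.
Periodic rate r = 0.094 per year.
The ordinary-annuity PV formula values the stream one period before the first payment (period 5); discount that back 5 periods:
PV₀ = 24,950 × [1 − (1+r)^−3] / r × (1+r)^−5 = $40,016.42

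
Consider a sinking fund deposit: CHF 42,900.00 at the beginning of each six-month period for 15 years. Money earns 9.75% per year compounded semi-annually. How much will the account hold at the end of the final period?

CHF 2,925,798.24

This is an annuity due: 30 deposits of CHF 42,900.00 at the beginning of each six-month period.
Periodic rate r = 0.0975/2 per half-year; n is counted in half-years.
FV = PMT × [((1+r)^n − 1)/r] × (1+r) = 42,900 × [(1+r)^30 − 1] / r × (1+r) = CHF 2,925,798.24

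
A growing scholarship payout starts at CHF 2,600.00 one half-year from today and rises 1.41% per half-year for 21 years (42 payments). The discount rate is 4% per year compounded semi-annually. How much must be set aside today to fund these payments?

Periodic rate r = 0.04/2 per half-year; n is counted in half-years.
Growing ordinary annuity: PV = PMT₁ × [1 − ((1+g)/(1+r))^n] / (r − g) = 2,600 × [1 − ((1+0.0141)/(1+r))^42] / (r − 0.0141) = CHF 95,290.16.

CHF 95,290.16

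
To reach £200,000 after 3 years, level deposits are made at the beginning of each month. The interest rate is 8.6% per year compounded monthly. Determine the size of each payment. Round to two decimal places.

Level annuity due; solve FV = PMT × [((1+r)^n − 1)/r] × (1+r) for PMT.
Periodic rate r = 0.086/12 per month; n is counted in months.
With n = 36: PMT = 200,000 / ([((1+r)^n − 1)/r] × (1+r)) = £4,854.65

£4,854.65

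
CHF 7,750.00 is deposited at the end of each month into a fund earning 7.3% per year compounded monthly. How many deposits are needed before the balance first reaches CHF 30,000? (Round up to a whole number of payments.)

4 payments

Periodic rate r = 0.073/12 per month; n is counted in months.
Ordinary annuity FV: 30,000 = 7,750 × [((1+r)^n − 1)/r].
(1+r)^n = 1 + 30,000 × r / 7,750, so n = ln(1 + 30,000·r/7,750) / ln(1+r) = 3.84.
Round up to a whole number of payments: n = 4.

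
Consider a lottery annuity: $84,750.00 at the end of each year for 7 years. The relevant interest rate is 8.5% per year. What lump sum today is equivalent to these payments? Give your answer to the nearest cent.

$433,794.02

This is an ordinary annuity: 7 payments of $84,750.00 at the end of each year.
Periodic rate r = 0.085 per year.
PV = PMT × [(1 − (1+r)^−n)/r] = 84,750 × [1 − (1+r)^−7] / r = $433,794.02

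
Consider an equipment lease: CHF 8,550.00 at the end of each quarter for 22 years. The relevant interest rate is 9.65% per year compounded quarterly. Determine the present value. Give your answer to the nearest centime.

CHF 310,909.32

This is an ordinary annuity: 88 payments of CHF 8,550.00 at the end of each quarter.
Periodic rate r = 0.0965/4 per quarter; n is counted in quarters.
PV = PMT × [(1 − (1+r)^−n)/r] = 8,550 × [1 − (1+r)^−88] / r = CHF 310,909.32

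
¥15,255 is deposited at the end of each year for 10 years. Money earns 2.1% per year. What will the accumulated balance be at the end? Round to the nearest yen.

This is an ordinary annuity: 10 deposits of ¥15,255 at the end of each year.
Periodic rate r = 0.021 per year.
FV = PMT × [((1+r)^n − 1)/r] = 15,255 × [(1+r)^10 − 1] / r = ¥167,804

¥167,804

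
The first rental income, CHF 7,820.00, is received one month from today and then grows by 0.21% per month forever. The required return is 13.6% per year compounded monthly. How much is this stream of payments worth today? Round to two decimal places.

CHF 846,931.41

Periodic rate r = 0.136/12 per month.
Growing perpetuity (Gordon): PV = PMT₁ / (r − g) = 7,820 / (r − 0.0021) = CHF 846,931.41.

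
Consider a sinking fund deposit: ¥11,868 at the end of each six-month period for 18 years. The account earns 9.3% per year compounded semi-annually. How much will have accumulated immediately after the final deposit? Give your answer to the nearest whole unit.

This is an ordinary annuity: 36 deposits of ¥11,868 at the end of each six-month period.
Periodic rate r = 0.093/2 per half-year; n is counted in half-years.
FV = PMT × [((1+r)^n − 1)/r] = 11,868 × [(1+r)^36 − 1] / r = ¥1,055,576

¥1,055,576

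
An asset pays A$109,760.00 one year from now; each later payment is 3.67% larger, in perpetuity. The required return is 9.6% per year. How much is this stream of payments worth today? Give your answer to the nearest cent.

A$1,850,927.49

Periodic rate r = 0.096 per year.
Growing perpetuity (Gordon): PV = PMT₁ / (r − g) = 109,760 / (r − 0.0367) = A$1,850,927.49.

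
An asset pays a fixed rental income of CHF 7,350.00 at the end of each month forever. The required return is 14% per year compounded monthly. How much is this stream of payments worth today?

Periodic rate r = 0.14/12 per month.
Level perpetuity: PV = PMT / r = 7,350 / (0.14/12) = CHF 630,000.00.

CHF 630,000.00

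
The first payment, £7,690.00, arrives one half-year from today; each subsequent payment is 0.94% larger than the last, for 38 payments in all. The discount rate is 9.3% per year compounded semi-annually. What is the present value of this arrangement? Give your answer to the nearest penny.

£154,692.01

Periodic rate r = 0.093/2 per half-year; n is counted in half-years.
Growing ordinary annuity: PV = PMT₁ × [1 − ((1+g)/(1+r))^n] / (r − g) = 7,690 × [1 − ((1+0.0094)/(1+r))^38] / (r − 0.0094) = £154,692.01.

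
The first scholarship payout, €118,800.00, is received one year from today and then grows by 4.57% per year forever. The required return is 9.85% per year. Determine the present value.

Periodic rate r = 0.0985 per year.
Growing perpetuity (Gordon): PV = PMT₁ / (r − g) = 118,800 / (r − 0.0457) = €2,250,000.00.

€2,250,000.00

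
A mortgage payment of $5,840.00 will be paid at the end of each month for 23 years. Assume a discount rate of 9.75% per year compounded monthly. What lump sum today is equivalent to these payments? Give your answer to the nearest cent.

$641,746.43

This is an ordinary annuity: 276 payments of $5,840.00 at the end of each month.
Periodic rate r = 0.0975/12 per month; n is counted in months.
PV = PMT × [(1 − (1+r)^−n)/r] = 5,840 × [1 − (1+r)^−276] / r = $641,746.43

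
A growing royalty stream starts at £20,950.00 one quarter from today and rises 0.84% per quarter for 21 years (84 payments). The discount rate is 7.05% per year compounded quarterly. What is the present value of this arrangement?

£1,214,176.76

Periodic rate r = 0.0705/4 per quarter; n is counted in quarters.
Growing ordinary annuity: PV = PMT₁ × [1 − ((1+g)/(1+r))^n] / (r − g) = 20,950 × [1 − ((1+0.0084)/(1+r))^84] / (r − 0.0084) = £1,214,176.76.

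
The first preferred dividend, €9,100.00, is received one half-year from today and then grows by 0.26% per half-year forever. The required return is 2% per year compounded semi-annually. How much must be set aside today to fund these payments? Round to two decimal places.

€1,229,729.73

Periodic rate r = 0.02/2 per half-year.
Growing perpetuity (Gordon): PV = PMT₁ / (r − g) = 9,100 / (r − 0.0026) = €1,229,729.73.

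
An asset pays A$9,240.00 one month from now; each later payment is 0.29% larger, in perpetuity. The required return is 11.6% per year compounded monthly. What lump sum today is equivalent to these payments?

A$1,365,517.24

Periodic rate r = 0.116/12 per month.
Growing perpetuity (Gordon): PV = PMT₁ / (r − g) = 9,240 / (r − 0.0029) = A$1,365,517.24.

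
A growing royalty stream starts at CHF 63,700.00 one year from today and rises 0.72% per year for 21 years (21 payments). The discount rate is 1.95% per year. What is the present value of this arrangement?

Periodic rate r = 0.0195 per year.
Growing ordinary annuity: PV = PMT₁ × [1 − ((1+g)/(1+r))^n] / (r − g) = 63,700 × [1 − ((1+0.0072)/(1+r))^21] / (r − 0.0072) = CHF 1,165,276.02.

CHF 1,165,276.02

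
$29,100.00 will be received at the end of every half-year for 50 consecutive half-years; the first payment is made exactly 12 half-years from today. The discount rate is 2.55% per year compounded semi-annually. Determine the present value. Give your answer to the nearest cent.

$931,676.74

Ordinary annuity of 50 payments, first payment at period 12.
Periodic rate r = 0.0255/2 per half-year; n is counted in half-years.
The ordinary-annuity PV formula values the stream one period before the first payment (period 11); discount that back 11 periods:
PV₀ = 29,100 × [1 − (1+r)^−50] / r × (1+r)^−11 = $931,676.74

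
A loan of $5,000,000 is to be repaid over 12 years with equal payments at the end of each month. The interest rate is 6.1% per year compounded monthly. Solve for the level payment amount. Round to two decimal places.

$49,051.65

Level ordinary annuity; solve PV = PMT × [(1 − (1+r)^−n)/r] for PMT.
Periodic rate r = 0.061/12 per month; n is counted in months.
With n = 144: PMT = 5,000,000 / ([(1 − (1+r)^−n)/r]) = $49,051.65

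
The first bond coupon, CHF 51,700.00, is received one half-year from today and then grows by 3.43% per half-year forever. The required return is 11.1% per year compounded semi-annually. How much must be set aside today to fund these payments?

Periodic rate r = 0.111/2 per half-year.
Growing perpetuity (Gordon): PV = PMT₁ / (r − g) = 51,700 / (r − 0.0343) = CHF 2,438,679.25.

CHF 2,438,679.25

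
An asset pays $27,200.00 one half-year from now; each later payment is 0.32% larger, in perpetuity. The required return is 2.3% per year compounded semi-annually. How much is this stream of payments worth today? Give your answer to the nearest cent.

$3,277,108.43

Periodic rate r = 0.023/2 per half-year.
Growing perpetuity (Gordon): PV = PMT₁ / (r − g) = 27,200 / (r − 0.0032) = $3,277,108.43.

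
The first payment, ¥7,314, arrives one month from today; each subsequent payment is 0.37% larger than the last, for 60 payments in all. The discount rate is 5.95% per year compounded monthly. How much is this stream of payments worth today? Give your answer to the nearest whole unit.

¥420,929

Periodic rate r = 0.0595/12 per month; n is counted in months.
Growing ordinary annuity: PV = PMT₁ × [1 − ((1+g)/(1+r))^n] / (r − g) = 7,314 × [1 − ((1+0.0037)/(1+r))^60] / (r − 0.0037) = ¥420,929.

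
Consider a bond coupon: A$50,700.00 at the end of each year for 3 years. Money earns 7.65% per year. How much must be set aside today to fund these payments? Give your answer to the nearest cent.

This is an ordinary annuity: 3 payments of A$50,700.00 at the end of each year.
Periodic rate r = 0.0765 per year.
PV = PMT × [(1 − (1+r)^−n)/r] = 50,700 × [1 − (1+r)^−3] / r = A$131,488.40

A$131,488.40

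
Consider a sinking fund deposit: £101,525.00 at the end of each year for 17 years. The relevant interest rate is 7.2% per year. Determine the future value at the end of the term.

This is an ordinary annuity: 17 deposits of £101,525.00 at the end of each year.
Periodic rate r = 0.072 per year.
FV = PMT × [((1+r)^n − 1)/r] = 101,525 × [(1+r)^17 − 1] / r = £3,187,749.37

£3,187,749.37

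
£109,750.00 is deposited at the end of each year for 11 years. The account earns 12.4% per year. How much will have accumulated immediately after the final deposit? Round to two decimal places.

£2,316,852.56

This is an ordinary annuity: 11 deposits of £109,750.00 at the end of each year.
Periodic rate r = 0.124 per year.
FV = PMT × [((1+r)^n − 1)/r] = 109,750 × [(1+r)^11 − 1] / r = £2,316,852.56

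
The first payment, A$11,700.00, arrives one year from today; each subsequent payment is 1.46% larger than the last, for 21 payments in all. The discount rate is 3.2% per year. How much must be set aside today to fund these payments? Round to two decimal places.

Periodic rate r = 0.032 per year.
Growing ordinary annuity: PV = PMT₁ × [1 − ((1+g)/(1+r))^n] / (r − g) = 11,700 × [1 − ((1+0.0146)/(1+r))^21] / (r − 0.0146) = A$201,918.82.

A$201,918.82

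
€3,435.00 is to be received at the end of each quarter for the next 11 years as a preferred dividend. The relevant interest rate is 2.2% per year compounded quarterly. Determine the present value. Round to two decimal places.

This is an ordinary annuity: 44 payments of €3,435.00 at the end of each quarter.
Periodic rate r = 0.022/4 per quarter; n is counted in quarters.
PV = PMT × [(1 − (1+r)^−n)/r] = 3,435 × [1 − (1+r)^−44] / r = €133,916.97

€133,916.97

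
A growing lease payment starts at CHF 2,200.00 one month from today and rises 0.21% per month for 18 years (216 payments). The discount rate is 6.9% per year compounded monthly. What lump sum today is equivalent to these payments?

CHF 327,905.81

Periodic rate r = 0.069/12 per month; n is counted in months.
Growing ordinary annuity: PV = PMT₁ × [1 − ((1+g)/(1+r))^n] / (r − g) = 2,200 × [1 − ((1+0.0021)/(1+r))^216] / (r − 0.0021) = CHF 327,905.81.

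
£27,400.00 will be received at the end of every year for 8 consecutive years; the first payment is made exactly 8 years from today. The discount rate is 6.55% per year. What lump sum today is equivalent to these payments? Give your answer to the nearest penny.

£106,795.92

Ordinary annuity of 8 payments, first payment at period 8.
Periodic rate r = 0.0655 per year.
The ordinary-annuity PV formula values the stream one period before the first payment (period 7); discount that back 7 periods:
PV₀ = 27,400 × [1 − (1+r)^−8] / r × (1+r)^−7 = £106,795.92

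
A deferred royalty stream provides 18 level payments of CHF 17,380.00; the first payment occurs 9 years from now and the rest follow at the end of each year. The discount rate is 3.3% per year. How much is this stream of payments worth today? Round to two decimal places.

Ordinary annuity of 18 payments, first payment at period 9.
Periodic rate r = 0.033 per year.
The ordinary-annuity PV formula values the stream one period before the first payment (period 8); discount that back 8 periods:
PV₀ = 17,380 × [1 − (1+r)^−18] / r × (1+r)^−8 = CHF 179,767.16

CHF 179,767.16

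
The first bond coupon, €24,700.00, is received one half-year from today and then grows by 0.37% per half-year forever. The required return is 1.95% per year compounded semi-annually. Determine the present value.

€4,082,644.63

Periodic rate r = 0.0195/2 per half-year.
Growing perpetuity (Gordon): PV = PMT₁ / (r − g) = 24,700 / (r − 0.0037) = €4,082,644.63.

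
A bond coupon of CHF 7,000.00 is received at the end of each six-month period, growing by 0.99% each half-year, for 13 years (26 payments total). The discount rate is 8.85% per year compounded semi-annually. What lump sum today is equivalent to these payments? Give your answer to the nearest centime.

CHF 118,377.78

Periodic rate r = 0.0885/2 per half-year; n is counted in half-years.
Growing ordinary annuity: PV = PMT₁ × [1 − ((1+g)/(1+r))^n] / (r − g) = 7,000 × [1 − ((1+0.0099)/(1+r))^26] / (r − 0.0099) = CHF 118,377.78.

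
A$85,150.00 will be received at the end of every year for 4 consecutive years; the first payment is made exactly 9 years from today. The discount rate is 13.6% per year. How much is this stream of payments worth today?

Ordinary annuity of 4 payments, first payment at period 9.
Periodic rate r = 0.136 per year.
The ordinary-annuity PV formula values the stream one period before the first payment (period 8); discount that back 8 periods:
PV₀ = 85,150 × [1 − (1+r)^−4] / r × (1+r)^−8 = A$90,193.55

A$90,193.55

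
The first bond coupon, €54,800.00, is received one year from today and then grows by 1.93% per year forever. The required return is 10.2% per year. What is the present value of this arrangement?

€662,636.03

Periodic rate r = 0.102 per year.
Growing perpetuity (Gordon): PV = PMT₁ / (r − g) = 54,800 / (r − 0.0193) = €662,636.03.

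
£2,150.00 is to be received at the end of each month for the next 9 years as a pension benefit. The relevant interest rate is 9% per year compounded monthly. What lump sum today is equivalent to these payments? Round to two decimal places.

This is an ordinary annuity: 108 payments of £2,150.00 at the end of each month.
Periodic rate r = 0.09/12 per month; n is counted in months.
PV = PMT × [(1 − (1+r)^−n)/r] = 2,150 × [1 − (1+r)^−108] / r = £158,754.67

£158,754.67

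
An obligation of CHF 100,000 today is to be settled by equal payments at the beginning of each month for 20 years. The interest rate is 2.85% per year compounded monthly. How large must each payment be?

CHF 545.82

Level annuity due; solve PV = PMT × [(1 − (1+r)^−n)/r] × (1+r) for PMT.
Periodic rate r = 0.0285/12 per month; n is counted in months.
With n = 240: PMT = 100,000 / ([(1 − (1+r)^−n)/r] × (1+r)) = CHF 545.82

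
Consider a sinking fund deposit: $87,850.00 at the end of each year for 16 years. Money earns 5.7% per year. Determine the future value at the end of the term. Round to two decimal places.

This is an ordinary annuity: 16 deposits of $87,850.00 at the end of each year.
Periodic rate r = 0.057 per year.
FV = PMT × [((1+r)^n − 1)/r] = 87,850 × [(1+r)^16 − 1] / r = $2,200,452.49

$2,200,452.49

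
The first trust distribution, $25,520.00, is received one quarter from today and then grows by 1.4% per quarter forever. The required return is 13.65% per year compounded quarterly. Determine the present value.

Periodic rate r = 0.1365/4 per quarter.
Growing perpetuity (Gordon): PV = PMT₁ / (r − g) = 25,520 / (r − 0.014) = $1,268,074.53.

$1,268,074.53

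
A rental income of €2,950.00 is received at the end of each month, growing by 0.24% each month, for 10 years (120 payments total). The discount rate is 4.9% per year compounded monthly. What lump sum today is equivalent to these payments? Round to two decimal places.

Periodic rate r = 0.049/12 per month; n is counted in months.
Growing ordinary annuity: PV = PMT₁ × [1 − ((1+g)/(1+r))^n] / (r − g) = 2,950 × [1 − ((1+0.0024)/(1+r))^120] / (r − 0.0024) = €319,601.75.

€319,601.75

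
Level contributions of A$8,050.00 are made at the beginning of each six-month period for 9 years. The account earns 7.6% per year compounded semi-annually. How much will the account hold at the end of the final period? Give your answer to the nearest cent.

A$210,398.64

This is an annuity due: 18 deposits of A$8,050.00 at the beginning of each six-month period.
Periodic rate r = 0.076/2 per half-year; n is counted in half-years.
FV = PMT × [((1+r)^n − 1)/r] × (1+r) = 8,050 × [(1+r)^18 − 1] / r × (1+r) = A$210,398.64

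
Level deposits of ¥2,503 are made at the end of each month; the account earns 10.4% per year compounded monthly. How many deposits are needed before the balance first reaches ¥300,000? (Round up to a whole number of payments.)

83 payments

Periodic rate r = 0.104/12 per month; n is counted in months.
Ordinary annuity FV: 300,000 = 2,503 × [((1+r)^n − 1)/r].
(1+r)^n = 1 + 300,000 × r / 2,503, so n = ln(1 + 300,000·r/2,503) / ln(1+r) = 82.55.
Round up to a whole number of payments: n = 83.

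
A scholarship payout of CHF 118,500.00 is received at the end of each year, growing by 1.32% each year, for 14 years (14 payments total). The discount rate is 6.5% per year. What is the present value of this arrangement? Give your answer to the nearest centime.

CHF 1,149,423.73

Periodic rate r = 0.065 per year.
Growing ordinary annuity: PV = PMT₁ × [1 − ((1+g)/(1+r))^n] / (r − g) = 118,500 × [1 − ((1+0.0132)/(1+r))^14] / (r − 0.0132) = CHF 1,149,423.73.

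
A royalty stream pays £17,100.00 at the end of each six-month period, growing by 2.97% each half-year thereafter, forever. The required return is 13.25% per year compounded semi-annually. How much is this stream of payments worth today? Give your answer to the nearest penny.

£467,852.26

Periodic rate r = 0.1325/2 per half-year.
Growing perpetuity (Gordon): PV = PMT₁ / (r − g) = 17,100 / (r − 0.0297) = £467,852.26.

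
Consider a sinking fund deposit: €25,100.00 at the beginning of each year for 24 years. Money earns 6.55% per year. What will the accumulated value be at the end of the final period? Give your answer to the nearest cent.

€1,463,534.10

This is an annuity due: 24 deposits of €25,100.00 at the beginning of each year.
Periodic rate r = 0.0655 per year.
FV = PMT × [((1+r)^n − 1)/r] × (1+r) = 25,100 × [(1+r)^24 − 1] / r × (1+r) = €1,463,534.10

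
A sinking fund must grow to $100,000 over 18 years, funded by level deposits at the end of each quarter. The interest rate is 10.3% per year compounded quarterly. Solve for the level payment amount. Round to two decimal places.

$491.67

Level ordinary annuity; solve FV = PMT × [((1+r)^n − 1)/r] for PMT.
Periodic rate r = 0.103/4 per quarter; n is counted in quarters.
With n = 72: PMT = 100,000 / ([((1+r)^n − 1)/r]) = $491.67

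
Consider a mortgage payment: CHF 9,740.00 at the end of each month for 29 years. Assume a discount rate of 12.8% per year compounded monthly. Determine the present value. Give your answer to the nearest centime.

This is an ordinary annuity: 348 payments of CHF 9,740.00 at the end of each month.
Periodic rate r = 0.128/12 per month; n is counted in months.
PV = PMT × [(1 − (1+r)^−n)/r] = 9,740 × [1 − (1+r)^−348] / r = CHF 890,375.79

CHF 890,375.79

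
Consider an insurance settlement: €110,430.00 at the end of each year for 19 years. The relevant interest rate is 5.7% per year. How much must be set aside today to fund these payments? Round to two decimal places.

This is an ordinary annuity: 19 payments of €110,430.00 at the end of each year.
Periodic rate r = 0.057 per year.
PV = PMT × [(1 − (1+r)^−n)/r] = 110,430 × [1 − (1+r)^−19] / r = €1,261,616.24

€1,261,616.24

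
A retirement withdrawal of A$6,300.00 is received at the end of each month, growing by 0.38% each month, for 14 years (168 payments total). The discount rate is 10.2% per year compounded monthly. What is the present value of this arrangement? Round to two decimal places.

Periodic rate r = 0.102/12 per month; n is counted in months.
Growing ordinary annuity: PV = PMT₁ × [1 − ((1+g)/(1+r))^n] / (r − g) = 6,300 × [1 − ((1+0.0038)/(1+r))^168] / (r − 0.0038) = A$728,893.50.

A$728,893.50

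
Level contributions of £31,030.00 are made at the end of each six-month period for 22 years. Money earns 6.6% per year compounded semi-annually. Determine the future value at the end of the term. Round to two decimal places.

This is an ordinary annuity: 44 deposits of £31,030.00 at the end of each six-month period.
Periodic rate r = 0.066/2 per half-year; n is counted in half-years.
FV = PMT × [((1+r)^n − 1)/r] = 31,030 × [(1+r)^44 − 1] / r = £2,983,272.19

£2,983,272.19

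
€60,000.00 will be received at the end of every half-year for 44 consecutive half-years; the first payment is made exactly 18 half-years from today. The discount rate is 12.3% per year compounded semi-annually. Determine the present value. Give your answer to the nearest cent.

€328,105.83

Ordinary annuity of 44 payments, first payment at period 18.
Periodic rate r = 0.123/2 per half-year; n is counted in half-years.
The ordinary-annuity PV formula values the stream one period before the first payment (period 17); discount that back 17 periods:
PV₀ = 60,000 × [1 − (1+r)^−44] / r × (1+r)^−17 = €328,105.83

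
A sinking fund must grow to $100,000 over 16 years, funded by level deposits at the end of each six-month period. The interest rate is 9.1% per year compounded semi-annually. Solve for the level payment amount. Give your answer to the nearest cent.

$1,443.04

Level ordinary annuity; solve FV = PMT × [((1+r)^n − 1)/r] for PMT.
Periodic rate r = 0.091/2 per half-year; n is counted in half-years.
With n = 32: PMT = 100,000 / ([((1+r)^n − 1)/r]) = $1,443.04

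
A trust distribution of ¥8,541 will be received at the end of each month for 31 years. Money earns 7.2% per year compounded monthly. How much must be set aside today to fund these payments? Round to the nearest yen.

¥1,269,717

This is an ordinary annuity: 372 payments of ¥8,541 at the end of each month.
Periodic rate r = 0.072/12 per month; n is counted in months.
PV = PMT × [(1 − (1+r)^−n)/r] = 8,541 × [1 − (1+r)^−372] / r = ¥1,269,717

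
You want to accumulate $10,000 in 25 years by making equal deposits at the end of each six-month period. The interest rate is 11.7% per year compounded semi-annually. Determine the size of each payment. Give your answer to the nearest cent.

Level ordinary annuity; solve FV = PMT × [((1+r)^n − 1)/r] for PMT.
Periodic rate r = 0.117/2 per half-year; n is counted in half-years.
With n = 50: PMT = 10,000 / ([((1+r)^n − 1)/r]) = $36.20

$36.20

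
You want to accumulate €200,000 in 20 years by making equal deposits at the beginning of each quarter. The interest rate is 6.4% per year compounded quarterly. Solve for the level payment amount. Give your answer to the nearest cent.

€1,230.13

Level annuity due; solve FV = PMT × [((1+r)^n − 1)/r] × (1+r) for PMT.
Periodic rate r = 0.064/4 per quarter; n is counted in quarters.
With n = 80: PMT = 200,000 / ([((1+r)^n − 1)/r] × (1+r)) = €1,230.13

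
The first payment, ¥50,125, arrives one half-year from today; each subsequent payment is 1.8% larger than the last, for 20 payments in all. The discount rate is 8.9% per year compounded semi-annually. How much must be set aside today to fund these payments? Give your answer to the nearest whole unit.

¥760,164

Periodic rate r = 0.089/2 per half-year; n is counted in half-years.
Growing ordinary annuity: PV = PMT₁ × [1 − ((1+g)/(1+r))^n] / (r − g) = 50,125 × [1 − ((1+0.018)/(1+r))^20] / (r − 0.018) = ¥760,164.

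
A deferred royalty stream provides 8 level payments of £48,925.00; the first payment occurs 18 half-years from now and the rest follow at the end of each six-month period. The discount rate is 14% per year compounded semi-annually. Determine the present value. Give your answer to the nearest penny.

£92,485.87

Ordinary annuity of 8 payments, first payment at period 18.
Periodic rate r = 0.14/2 per half-year; n is counted in half-years.
The ordinary-annuity PV formula values the stream one period before the first payment (period 17); discount that back 17 periods:
PV₀ = 48,925 × [1 − (1+r)^−8] / r × (1+r)^−17 = £92,485.87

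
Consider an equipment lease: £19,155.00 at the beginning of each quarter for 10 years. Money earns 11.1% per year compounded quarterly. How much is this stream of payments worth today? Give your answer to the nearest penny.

£472,065.43

This is an annuity due: 40 payments of £19,155.00 at the beginning of each quarter.
Periodic rate r = 0.111/4 per quarter; n is counted in quarters.
PV = PMT × [(1 − (1+r)^−n)/r] × (1+r) = 19,155 × [1 − (1+r)^−40] / r × (1+r) = £472,065.43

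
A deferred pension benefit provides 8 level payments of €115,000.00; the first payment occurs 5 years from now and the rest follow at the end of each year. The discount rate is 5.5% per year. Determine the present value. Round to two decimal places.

Ordinary annuity of 8 payments, first payment at period 5.
Periodic rate r = 0.055 per year.
The ordinary-annuity PV formula values the stream one period before the first payment (period 4); discount that back 4 periods:
PV₀ = 115,000 × [1 − (1+r)^−8] / r × (1+r)^−4 = €588,037.29

€588,037.29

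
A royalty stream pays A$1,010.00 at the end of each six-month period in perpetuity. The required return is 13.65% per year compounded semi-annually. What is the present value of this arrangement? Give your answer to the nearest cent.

Periodic rate r = 0.1365/2 per half-year.
Level perpetuity: PV = PMT / r = 1,010 / (0.1365/2) = A$14,798.53.

A$14,798.53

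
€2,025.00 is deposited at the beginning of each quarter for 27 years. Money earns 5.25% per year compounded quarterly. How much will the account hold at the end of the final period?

This is an annuity due: 108 deposits of €2,025.00 at the beginning of each quarter.
Periodic rate r = 0.0525/4 per quarter; n is counted in quarters.
FV = PMT × [((1+r)^n − 1)/r] × (1+r) = 2,025 × [(1+r)^108 − 1] / r × (1+r) = €482,829.62

€482,829.62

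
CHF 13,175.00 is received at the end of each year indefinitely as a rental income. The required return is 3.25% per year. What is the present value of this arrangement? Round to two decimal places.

CHF 405,384.62

Periodic rate r = 0.0325 per year.
Level perpetuity: PV = PMT / r = 13,175 / (0.0325) = CHF 405,384.62.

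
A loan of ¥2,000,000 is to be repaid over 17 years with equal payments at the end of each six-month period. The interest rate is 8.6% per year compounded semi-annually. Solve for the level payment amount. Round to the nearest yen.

¥113,004

Level ordinary annuity; solve PV = PMT × [(1 − (1+r)^−n)/r] for PMT.
Periodic rate r = 0.086/2 per half-year; n is counted in half-years.
With n = 34: PMT = 2,000,000 / ([(1 − (1+r)^−n)/r]) = ¥113,004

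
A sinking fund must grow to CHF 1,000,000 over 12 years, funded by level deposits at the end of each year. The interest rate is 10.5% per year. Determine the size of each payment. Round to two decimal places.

Level ordinary annuity; solve FV = PMT × [((1+r)^n − 1)/r] for PMT.
Periodic rate r = 0.105 per year.
With n = 12: PMT = 1,000,000 / ([((1+r)^n − 1)/r]) = CHF 45,376.75

CHF 45,376.75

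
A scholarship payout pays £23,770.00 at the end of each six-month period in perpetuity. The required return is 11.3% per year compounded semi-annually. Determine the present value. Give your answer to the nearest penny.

£420,707.96

Periodic rate r = 0.113/2 per half-year.
Level perpetuity: PV = PMT / r = 23,770 / (0.113/2) = £420,707.96.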